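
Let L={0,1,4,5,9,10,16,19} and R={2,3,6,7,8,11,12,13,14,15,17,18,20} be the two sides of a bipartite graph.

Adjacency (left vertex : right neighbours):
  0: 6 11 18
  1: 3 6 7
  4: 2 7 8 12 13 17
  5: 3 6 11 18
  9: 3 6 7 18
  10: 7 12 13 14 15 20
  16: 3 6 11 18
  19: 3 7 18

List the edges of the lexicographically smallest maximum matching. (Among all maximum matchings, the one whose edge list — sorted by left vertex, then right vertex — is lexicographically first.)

Lex-smallest maximum matching: {(0,6), (1,3), (4,2), (5,11), (9,7), (10,12), (16,18)}

|M| = 7 (so the lex-smallest maximum matching has 7 edges)
process left vertices in ascending order; for each, take the smallest-labelled available neighbour that still permits 7 edges overall, or leave it unmatched if none does
lex-smallest matching: {0-6, 1-3, 4-2, 5-11, 9-7, 10-12, 16-18}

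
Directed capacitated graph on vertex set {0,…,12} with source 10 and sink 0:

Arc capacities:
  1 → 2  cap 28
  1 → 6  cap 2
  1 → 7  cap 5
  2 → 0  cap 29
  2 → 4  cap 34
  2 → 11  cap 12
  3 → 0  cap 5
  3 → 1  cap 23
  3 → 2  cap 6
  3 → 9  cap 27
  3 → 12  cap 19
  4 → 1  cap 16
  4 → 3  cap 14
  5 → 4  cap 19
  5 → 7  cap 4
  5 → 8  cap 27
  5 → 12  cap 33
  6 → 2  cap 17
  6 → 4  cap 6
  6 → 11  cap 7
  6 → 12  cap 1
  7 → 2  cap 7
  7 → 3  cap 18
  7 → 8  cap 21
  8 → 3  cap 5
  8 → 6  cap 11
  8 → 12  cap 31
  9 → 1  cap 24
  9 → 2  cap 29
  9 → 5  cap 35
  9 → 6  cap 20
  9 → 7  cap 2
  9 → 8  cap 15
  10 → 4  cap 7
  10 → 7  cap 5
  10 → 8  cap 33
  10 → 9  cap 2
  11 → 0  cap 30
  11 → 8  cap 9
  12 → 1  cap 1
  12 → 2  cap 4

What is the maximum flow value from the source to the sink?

Maximum flow value: 35

augment #1: 10→4→3→0 bottleneck 5, total now 5
augment #2: 10→7→2→0 bottleneck 5, total now 10
augment #3: 10→9→2→0 bottleneck 2, total now 12
augment #4: 10→4→1→2→0 bottleneck 2, total now 14
augment #5: 10→8→3→2→0 bottleneck 5, total now 19
augment #6: 10→8→6→2→0 bottleneck 11, total now 30
augment #7: 10→8→12→2→0 bottleneck 4, total now 34
augment #8: 10→8→12→1→2→11→0 bottleneck 1, total now 35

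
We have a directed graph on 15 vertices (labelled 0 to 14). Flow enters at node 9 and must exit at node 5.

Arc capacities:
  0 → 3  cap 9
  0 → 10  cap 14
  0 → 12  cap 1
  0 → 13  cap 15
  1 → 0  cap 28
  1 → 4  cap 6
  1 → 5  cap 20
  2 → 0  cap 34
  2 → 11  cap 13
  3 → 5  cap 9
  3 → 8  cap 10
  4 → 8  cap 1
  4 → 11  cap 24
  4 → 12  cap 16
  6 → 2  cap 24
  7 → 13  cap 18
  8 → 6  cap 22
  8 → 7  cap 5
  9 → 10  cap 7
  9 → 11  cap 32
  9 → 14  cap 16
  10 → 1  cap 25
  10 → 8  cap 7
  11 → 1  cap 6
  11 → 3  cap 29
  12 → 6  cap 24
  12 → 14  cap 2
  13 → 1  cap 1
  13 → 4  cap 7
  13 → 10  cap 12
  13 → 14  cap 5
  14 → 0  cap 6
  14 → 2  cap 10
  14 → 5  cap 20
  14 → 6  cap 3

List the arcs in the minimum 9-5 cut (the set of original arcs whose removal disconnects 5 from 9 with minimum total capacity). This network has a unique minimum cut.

augment #1: 9→14→5 push 16
augment #2: 9→10→1→5 push 7
augment #3: 9→11→1→5 push 6
augment #4: 9→11→3→5 push 9
augment #5: 9→11→3→8→7→13→1→5 push 1
augment #6: 9→11→3→8→7→13→14→5 push 4
augment #7: 9→11→3→8→6→2→0→10→1→5 push 5
max flow = 48; residual-reachable set from 9 gives S-side
cut edges (S→T): {(3,5), (3,8), (9,10), (9,14), (11,1)} total cap 48

Min-cut arcs: {(3,5), (3,8), (9,10), (9,14), (11,1)} (total capacity 48)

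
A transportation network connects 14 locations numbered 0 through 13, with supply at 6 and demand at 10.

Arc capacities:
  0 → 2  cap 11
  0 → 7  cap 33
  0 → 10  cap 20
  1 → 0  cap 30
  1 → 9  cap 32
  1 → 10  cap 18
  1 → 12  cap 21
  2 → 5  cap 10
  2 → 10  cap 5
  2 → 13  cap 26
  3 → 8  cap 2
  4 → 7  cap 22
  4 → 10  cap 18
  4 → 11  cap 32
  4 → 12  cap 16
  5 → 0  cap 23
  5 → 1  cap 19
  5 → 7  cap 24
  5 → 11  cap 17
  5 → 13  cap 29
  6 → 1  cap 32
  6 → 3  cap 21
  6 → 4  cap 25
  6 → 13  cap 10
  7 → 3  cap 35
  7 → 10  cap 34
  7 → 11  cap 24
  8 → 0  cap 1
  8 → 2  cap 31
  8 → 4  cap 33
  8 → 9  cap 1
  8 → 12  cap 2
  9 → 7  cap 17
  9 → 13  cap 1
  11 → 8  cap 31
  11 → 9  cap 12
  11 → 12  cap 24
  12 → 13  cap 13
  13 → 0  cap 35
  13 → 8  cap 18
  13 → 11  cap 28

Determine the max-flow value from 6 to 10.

augment #1: 6→1→10 bottleneck 18, total now 18
augment #2: 6→4→10 bottleneck 18, total now 36
augment #3: 6→1→0→10 bottleneck 14, total now 50
augment #4: 6→4→7→10 bottleneck 7, total now 57
augment #5: 6→13→0→10 bottleneck 6, total now 63
augment #6: 6→3→8→2→10 bottleneck 2, total now 65
augment #7: 6→13→0→2→10 bottleneck 3, total now 68
augment #8: 6→13→0→7→10 bottleneck 1, total now 69

Maximum flow value: 69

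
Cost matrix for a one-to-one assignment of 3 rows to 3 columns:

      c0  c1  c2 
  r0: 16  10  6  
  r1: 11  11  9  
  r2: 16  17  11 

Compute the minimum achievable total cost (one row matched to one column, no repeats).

optimal assignment: row0→col1 (cost 10), row1→col0 (cost 11), row2→col2 (cost 11)
total = 10 + 11 + 11 = 32

Minimum assignment cost: 32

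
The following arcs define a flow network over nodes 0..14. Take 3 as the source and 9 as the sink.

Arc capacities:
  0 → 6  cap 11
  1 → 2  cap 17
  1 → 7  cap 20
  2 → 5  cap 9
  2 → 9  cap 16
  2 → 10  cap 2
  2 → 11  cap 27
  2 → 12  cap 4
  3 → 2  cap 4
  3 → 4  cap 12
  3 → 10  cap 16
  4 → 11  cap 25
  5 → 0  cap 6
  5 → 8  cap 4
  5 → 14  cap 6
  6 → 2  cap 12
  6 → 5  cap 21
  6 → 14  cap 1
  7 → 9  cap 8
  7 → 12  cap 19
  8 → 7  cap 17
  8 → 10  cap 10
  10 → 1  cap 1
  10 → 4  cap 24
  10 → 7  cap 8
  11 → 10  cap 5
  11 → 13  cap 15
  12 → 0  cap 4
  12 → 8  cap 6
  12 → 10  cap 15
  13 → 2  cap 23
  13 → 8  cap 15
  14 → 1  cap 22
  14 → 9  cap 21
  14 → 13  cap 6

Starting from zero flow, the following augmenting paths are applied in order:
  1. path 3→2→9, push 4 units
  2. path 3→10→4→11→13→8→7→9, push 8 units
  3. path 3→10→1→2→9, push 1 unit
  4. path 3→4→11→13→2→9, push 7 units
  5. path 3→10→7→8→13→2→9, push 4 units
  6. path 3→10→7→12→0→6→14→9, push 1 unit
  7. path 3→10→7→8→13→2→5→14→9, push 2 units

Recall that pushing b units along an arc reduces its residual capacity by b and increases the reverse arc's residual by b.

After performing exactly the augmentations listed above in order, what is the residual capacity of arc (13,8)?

Residual capacity of (13,8): 13

after path 1 (3→2→9, push 4): res(13,8)=15
after path 2 (3→10→4→11→13→8→7→9, push 8): res(13,8)=7
after path 3 (3→10→1→2→9, push 1): res(13,8)=7
after path 4 (3→4→11→13→2→9, push 7): res(13,8)=7
after path 5 (3→10→7→8→13→2→9, push 4): res(13,8)=11
after path 6 (3→10→7→12→0→6→14→9, push 1): res(13,8)=11
after path 7 (3→10→7→8→13→2→5→14→9, push 2): res(13,8)=13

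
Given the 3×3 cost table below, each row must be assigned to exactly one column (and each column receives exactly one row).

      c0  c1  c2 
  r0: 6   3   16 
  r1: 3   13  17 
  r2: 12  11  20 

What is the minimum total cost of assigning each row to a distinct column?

optimal assignment: row0→col1 (cost 3), row1→col0 (cost 3), row2→col2 (cost 20)
total = 3 + 3 + 20 = 26

Minimum assignment cost: 26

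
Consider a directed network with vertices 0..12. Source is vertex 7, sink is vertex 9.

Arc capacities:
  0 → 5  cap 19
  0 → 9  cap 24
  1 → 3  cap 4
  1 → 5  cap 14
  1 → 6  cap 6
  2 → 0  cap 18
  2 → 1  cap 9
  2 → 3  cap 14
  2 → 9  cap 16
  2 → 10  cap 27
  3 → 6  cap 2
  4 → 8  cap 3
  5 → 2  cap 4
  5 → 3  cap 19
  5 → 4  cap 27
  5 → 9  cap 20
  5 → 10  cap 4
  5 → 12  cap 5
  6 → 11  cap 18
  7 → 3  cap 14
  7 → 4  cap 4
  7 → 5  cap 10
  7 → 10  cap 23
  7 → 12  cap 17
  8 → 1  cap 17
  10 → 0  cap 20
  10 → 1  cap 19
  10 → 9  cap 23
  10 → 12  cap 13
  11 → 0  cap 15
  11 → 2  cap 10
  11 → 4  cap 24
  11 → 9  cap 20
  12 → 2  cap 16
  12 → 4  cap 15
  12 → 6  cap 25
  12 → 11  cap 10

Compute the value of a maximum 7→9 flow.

Maximum flow value: 55

augment #1: 7→5→9 bottleneck 10, total now 10
augment #2: 7→10→9 bottleneck 23, total now 33
augment #3: 7→12→2→9 bottleneck 16, total now 49
augment #4: 7→12→11→9 bottleneck 1, total now 50
augment #5: 7→3→6→11→9 bottleneck 2, total now 52
augment #6: 7→4→8→1→5→9 bottleneck 3, total now 55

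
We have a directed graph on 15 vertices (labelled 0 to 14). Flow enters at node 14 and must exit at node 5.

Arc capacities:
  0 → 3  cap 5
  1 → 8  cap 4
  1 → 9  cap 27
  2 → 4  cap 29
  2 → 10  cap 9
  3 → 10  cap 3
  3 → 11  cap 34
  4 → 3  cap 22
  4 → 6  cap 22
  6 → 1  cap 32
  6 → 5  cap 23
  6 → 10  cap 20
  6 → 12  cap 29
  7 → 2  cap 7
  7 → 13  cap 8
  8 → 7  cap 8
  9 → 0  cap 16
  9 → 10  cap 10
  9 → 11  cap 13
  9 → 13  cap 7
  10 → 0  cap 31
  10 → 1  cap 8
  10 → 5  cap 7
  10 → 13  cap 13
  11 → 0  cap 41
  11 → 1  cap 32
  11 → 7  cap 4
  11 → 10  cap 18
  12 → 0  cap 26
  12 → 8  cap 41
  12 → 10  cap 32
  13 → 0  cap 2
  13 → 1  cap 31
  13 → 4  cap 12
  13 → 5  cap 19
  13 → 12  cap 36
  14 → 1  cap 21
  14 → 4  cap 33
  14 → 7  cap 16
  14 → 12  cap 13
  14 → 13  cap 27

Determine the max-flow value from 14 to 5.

augment #1: 14→13→5 bottleneck 19, total now 19
augment #2: 14→4→6→5 bottleneck 22, total now 41
augment #3: 14→12→10→5 bottleneck 7, total now 48

Maximum flow value: 48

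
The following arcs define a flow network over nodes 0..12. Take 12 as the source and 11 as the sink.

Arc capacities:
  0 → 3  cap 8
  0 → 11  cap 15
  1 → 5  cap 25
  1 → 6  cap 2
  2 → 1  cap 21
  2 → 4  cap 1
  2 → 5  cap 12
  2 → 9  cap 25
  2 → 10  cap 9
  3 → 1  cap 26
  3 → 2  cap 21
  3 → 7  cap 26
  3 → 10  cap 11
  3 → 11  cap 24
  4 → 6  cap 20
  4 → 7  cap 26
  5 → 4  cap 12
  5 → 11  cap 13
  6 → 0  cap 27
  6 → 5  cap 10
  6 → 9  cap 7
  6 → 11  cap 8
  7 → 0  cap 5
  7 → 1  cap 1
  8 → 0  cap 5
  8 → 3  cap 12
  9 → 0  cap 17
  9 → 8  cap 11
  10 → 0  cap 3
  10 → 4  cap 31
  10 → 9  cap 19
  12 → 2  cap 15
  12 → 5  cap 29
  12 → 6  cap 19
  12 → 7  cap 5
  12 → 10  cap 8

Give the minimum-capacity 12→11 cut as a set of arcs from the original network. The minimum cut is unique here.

augment #1: 12→5→11 push 13
augment #2: 12→6→11 push 8
augment #3: 12→6→0→11 push 11
augment #4: 12→7→0→11 push 4
augment #5: 12→7→0→3→11 push 1
augment #6: 12→10→0→3→11 push 3
augment #7: 12→2→9→0→3→11 push 4
augment #8: 12→2→9→8→3→11 push 11
max flow = 55; residual-reachable set from 12 gives S-side
cut edges (S→T): {(0,3), (0,11), (5,11), (6,11), (9,8)} total cap 55

Min-cut arcs: {(0,3), (0,11), (5,11), (6,11), (9,8)} (total capacity 55)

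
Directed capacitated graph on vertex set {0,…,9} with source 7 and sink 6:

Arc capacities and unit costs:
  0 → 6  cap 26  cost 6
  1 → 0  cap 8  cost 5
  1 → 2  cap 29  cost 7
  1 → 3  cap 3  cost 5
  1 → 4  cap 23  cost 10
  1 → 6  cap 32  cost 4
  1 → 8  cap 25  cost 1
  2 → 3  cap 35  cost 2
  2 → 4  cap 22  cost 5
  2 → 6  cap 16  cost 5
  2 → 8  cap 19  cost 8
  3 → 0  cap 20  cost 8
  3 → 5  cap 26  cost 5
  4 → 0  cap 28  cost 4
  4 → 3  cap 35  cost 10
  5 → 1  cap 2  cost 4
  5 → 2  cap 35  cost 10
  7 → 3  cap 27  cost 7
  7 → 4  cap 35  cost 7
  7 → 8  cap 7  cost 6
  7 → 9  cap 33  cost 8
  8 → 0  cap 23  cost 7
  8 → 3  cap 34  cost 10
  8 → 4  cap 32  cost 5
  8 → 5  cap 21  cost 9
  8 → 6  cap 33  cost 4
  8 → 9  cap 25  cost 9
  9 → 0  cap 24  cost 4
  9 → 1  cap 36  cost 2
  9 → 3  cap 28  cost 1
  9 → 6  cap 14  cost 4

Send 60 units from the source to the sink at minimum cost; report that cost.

shortest-cost path #1: 7→8→6 push 7 @ unit cost 10 (adds 70)
shortest-cost path #2: 7→9→6 push 14 @ unit cost 12 (adds 168)
shortest-cost path #3: 7→9→1→6 push 19 @ unit cost 14 (adds 266)
shortest-cost path #4: 7→4→0→6 push 20 @ unit cost 17 (adds 340)
total cost = 844

Minimum cost for 60 units: 844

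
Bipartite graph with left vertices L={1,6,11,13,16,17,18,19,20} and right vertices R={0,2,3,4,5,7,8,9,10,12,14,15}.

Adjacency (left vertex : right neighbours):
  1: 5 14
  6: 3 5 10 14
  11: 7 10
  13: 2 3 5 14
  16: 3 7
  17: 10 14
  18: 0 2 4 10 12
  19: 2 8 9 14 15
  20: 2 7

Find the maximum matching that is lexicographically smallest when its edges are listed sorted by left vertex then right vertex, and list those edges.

|M| = 8 (so the lex-smallest maximum matching has 8 edges)
process left vertices in ascending order; for each, take the smallest-labelled available neighbour that still permits 8 edges overall, or leave it unmatched if none does
lex-smallest matching: {1-5, 6-3, 11-7, 13-14, 17-10, 18-0, 19-8, 20-2}

Lex-smallest maximum matching: {(1,5), (6,3), (11,7), (13,14), (17,10), (18,0), (19,8), (20,2)}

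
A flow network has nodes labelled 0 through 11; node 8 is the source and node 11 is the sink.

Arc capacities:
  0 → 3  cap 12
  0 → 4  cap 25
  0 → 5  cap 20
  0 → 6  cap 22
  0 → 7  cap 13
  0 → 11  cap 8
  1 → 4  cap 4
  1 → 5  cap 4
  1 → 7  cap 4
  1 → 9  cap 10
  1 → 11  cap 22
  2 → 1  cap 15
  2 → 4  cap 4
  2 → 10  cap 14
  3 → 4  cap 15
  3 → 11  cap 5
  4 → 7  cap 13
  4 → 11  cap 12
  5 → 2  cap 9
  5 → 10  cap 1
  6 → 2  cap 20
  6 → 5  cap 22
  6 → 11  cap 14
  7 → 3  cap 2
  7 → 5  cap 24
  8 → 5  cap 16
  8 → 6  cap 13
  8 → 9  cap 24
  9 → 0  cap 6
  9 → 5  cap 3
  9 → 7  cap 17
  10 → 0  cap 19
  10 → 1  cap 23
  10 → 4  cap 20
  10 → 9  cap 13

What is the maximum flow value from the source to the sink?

augment #1: 8→6→11 bottleneck 13, total now 13
augment #2: 8→9→0→11 bottleneck 6, total now 19
augment #3: 8→5→2→1→11 bottleneck 9, total now 28
augment #4: 8→5→10→0→11 bottleneck 1, total now 29
augment #5: 8→9→7→3→11 bottleneck 2, total now 31

Maximum flow value: 31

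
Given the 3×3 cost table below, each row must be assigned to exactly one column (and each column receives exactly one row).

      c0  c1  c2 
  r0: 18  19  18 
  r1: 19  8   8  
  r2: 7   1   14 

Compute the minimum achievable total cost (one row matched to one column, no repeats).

optimal assignment: row0→col0 (cost 18), row1→col2 (cost 8), row2→col1 (cost 1)
total = 18 + 8 + 1 = 27

Minimum assignment cost: 27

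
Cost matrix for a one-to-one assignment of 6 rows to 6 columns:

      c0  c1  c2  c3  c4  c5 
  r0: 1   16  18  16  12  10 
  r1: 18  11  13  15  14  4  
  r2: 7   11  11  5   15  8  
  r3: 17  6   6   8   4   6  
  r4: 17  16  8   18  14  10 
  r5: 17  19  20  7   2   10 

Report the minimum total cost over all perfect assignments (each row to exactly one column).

Minimum assignment cost: 26

optimal assignment: row0→col0 (cost 1), row1→col5 (cost 4), row2→col3 (cost 5), row3→col1 (cost 6), row4→col2 (cost 8), row5→col4 (cost 2)
total = 1 + 4 + 5 + 6 + 8 + 2 = 26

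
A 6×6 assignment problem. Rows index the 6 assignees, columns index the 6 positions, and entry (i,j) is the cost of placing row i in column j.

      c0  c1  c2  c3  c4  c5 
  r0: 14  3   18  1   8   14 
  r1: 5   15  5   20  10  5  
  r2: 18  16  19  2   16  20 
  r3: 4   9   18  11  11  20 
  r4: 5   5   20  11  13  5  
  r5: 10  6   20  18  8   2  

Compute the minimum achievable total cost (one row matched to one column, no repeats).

Minimum assignment cost: 26

optimal assignment: row0→col4 (cost 8), row1→col2 (cost 5), row2→col3 (cost 2), row3→col0 (cost 4), row4→col1 (cost 5), row5→col5 (cost 2)
total = 8 + 5 + 2 + 4 + 5 + 2 = 26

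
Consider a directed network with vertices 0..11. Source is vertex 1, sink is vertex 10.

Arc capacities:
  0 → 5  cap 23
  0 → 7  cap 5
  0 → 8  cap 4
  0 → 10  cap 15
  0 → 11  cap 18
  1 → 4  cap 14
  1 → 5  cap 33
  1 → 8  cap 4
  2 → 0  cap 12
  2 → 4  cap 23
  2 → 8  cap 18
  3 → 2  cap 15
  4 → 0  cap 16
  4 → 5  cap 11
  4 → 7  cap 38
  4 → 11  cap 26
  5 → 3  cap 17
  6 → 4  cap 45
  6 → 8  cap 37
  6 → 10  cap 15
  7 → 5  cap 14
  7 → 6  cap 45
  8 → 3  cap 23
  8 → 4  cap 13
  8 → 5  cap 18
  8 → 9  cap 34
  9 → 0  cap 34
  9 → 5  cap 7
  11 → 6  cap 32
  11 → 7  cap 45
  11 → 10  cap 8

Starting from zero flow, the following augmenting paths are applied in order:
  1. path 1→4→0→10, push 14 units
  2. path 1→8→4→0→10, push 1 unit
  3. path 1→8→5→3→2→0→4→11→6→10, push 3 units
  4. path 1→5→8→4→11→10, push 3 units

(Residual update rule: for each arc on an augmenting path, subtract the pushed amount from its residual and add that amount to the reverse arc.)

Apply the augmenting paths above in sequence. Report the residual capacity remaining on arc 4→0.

Residual capacity of (4,0): 4

after path 1 (1→4→0→10, push 14): res(4,0)=2
after path 2 (1→8→4→0→10, push 1): res(4,0)=1
after path 3 (1→8→5→3→2→0→4→11→6→10, push 3): res(4,0)=4
after path 4 (1→5→8→4→11→10, push 3): res(4,0)=4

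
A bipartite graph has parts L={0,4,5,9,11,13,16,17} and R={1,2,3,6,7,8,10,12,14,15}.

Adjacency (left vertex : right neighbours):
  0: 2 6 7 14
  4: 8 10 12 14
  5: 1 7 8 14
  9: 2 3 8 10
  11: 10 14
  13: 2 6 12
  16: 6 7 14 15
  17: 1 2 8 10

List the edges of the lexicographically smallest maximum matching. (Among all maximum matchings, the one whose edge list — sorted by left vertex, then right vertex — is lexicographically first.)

|M| = 8 (so the lex-smallest maximum matching has 8 edges)
process left vertices in ascending order; for each, take the smallest-labelled available neighbour that still permits 8 edges overall, or leave it unmatched if none does
lex-smallest matching: {0-2, 4-8, 5-1, 9-3, 11-14, 13-6, 16-7, 17-10}

Lex-smallest maximum matching: {(0,2), (4,8), (5,1), (9,3), (11,14), (13,6), (16,7), (17,10)}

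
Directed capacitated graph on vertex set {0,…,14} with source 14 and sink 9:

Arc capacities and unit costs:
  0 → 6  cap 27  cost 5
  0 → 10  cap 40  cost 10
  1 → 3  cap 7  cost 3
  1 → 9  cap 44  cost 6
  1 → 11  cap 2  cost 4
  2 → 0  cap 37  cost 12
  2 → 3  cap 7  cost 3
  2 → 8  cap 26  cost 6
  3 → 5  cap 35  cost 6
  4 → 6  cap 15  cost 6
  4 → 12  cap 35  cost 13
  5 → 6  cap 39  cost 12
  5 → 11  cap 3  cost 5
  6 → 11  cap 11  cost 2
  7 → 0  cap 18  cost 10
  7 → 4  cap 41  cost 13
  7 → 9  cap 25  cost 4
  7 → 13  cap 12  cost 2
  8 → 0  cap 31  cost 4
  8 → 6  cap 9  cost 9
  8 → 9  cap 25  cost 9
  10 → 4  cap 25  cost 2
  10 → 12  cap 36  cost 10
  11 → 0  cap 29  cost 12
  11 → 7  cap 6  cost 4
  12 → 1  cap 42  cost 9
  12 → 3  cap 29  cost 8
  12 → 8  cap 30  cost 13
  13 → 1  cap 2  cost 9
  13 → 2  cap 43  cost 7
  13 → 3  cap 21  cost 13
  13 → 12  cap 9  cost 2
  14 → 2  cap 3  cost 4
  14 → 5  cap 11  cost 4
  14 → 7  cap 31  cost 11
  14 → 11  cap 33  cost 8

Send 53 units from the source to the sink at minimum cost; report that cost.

shortest-cost path #1: 14→7→9 push 25 @ unit cost 15 (adds 375)
shortest-cost path #2: 14→2→8→9 push 3 @ unit cost 19 (adds 57)
shortest-cost path #3: 14→7→13→1→9 push 2 @ unit cost 28 (adds 56)
shortest-cost path #4: 14→7→13→12→1→9 push 4 @ unit cost 30 (adds 120)
shortest-cost path #5: 14→11→7→13→12→1→9 push 5 @ unit cost 31 (adds 155)
shortest-cost path #6: 14→11→7→13→2→8→9 push 1 @ unit cost 36 (adds 36)
shortest-cost path #7: 14→11→0→10→12→1→9 push 13 @ unit cost 55 (adds 715)
total cost = 1514

Minimum cost for 53 units: 1514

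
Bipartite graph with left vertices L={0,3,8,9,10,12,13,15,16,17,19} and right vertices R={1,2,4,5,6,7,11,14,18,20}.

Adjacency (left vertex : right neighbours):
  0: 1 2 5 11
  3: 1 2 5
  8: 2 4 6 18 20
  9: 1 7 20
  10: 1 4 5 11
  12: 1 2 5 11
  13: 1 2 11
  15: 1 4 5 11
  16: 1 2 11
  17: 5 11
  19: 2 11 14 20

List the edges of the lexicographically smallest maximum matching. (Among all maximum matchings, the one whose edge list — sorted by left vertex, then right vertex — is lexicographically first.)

Lex-smallest maximum matching: {(0,1), (3,2), (8,6), (9,7), (10,4), (12,5), (13,11), (19,14)}

|M| = 8 (so the lex-smallest maximum matching has 8 edges)
process left vertices in ascending order; for each, take the smallest-labelled available neighbour that still permits 8 edges overall, or leave it unmatched if none does
lex-smallest matching: {0-1, 3-2, 8-6, 9-7, 10-4, 12-5, 13-11, 19-14}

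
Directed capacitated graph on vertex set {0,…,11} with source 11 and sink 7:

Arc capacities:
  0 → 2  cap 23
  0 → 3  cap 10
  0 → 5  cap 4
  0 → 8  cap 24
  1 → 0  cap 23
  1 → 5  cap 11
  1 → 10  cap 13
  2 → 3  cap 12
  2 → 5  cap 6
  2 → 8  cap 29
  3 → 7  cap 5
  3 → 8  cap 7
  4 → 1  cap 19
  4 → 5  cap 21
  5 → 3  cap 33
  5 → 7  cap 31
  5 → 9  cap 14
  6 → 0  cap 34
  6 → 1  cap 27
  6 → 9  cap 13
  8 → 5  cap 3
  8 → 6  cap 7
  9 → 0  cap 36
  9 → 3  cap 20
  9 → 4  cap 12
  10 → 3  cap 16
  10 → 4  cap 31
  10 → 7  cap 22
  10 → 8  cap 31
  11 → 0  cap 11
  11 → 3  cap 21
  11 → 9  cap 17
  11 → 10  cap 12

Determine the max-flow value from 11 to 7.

augment #1: 11→3→7 bottleneck 5, total now 5
augment #2: 11→10→7 bottleneck 12, total now 17
augment #3: 11→0→5→7 bottleneck 4, total now 21
augment #4: 11→0→2→5→7 bottleneck 6, total now 27
augment #5: 11→0→8→5→7 bottleneck 1, total now 28
augment #6: 11→3→8→5→7 bottleneck 2, total now 30
augment #7: 11→9→4→5→7 bottleneck 12, total now 42
augment #8: 11→3→8→6→1→5→7 bottleneck 5, total now 47
augment #9: 11→9→0→8→6→1→5→7 bottleneck 1, total now 48
augment #10: 11→9→0→8→6→1→10→7 bottleneck 1, total now 49

Maximum flow value: 49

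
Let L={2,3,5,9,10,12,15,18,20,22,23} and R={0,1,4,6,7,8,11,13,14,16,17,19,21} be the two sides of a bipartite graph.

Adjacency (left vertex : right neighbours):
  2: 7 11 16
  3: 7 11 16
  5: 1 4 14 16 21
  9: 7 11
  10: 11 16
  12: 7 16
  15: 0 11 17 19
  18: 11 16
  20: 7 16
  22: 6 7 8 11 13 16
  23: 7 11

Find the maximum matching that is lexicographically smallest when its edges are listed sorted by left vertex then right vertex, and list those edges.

Lex-smallest maximum matching: {(2,7), (3,11), (5,1), (10,16), (15,0), (22,6)}

|M| = 6 (so the lex-smallest maximum matching has 6 edges)
process left vertices in ascending order; for each, take the smallest-labelled available neighbour that still permits 6 edges overall, or leave it unmatched if none does
lex-smallest matching: {2-7, 3-11, 5-1, 10-16, 15-0, 22-6}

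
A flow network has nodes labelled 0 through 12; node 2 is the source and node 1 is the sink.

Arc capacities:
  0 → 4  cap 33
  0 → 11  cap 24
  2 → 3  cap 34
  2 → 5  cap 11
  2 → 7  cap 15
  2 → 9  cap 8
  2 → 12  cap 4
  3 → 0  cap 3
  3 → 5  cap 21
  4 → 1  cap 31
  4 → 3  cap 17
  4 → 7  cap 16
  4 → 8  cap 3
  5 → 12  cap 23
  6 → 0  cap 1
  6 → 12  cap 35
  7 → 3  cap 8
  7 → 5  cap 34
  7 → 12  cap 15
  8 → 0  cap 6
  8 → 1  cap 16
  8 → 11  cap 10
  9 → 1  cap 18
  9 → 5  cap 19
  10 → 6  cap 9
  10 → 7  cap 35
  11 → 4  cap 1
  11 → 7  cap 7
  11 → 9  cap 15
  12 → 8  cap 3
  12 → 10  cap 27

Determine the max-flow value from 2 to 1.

Maximum flow value: 15

augment #1: 2→9→1 bottleneck 8, total now 8
augment #2: 2→12→8→1 bottleneck 3, total now 11
augment #3: 2→3→0→4→1 bottleneck 3, total now 14
augment #4: 2→12→10→6→0→4→1 bottleneck 1, total now 15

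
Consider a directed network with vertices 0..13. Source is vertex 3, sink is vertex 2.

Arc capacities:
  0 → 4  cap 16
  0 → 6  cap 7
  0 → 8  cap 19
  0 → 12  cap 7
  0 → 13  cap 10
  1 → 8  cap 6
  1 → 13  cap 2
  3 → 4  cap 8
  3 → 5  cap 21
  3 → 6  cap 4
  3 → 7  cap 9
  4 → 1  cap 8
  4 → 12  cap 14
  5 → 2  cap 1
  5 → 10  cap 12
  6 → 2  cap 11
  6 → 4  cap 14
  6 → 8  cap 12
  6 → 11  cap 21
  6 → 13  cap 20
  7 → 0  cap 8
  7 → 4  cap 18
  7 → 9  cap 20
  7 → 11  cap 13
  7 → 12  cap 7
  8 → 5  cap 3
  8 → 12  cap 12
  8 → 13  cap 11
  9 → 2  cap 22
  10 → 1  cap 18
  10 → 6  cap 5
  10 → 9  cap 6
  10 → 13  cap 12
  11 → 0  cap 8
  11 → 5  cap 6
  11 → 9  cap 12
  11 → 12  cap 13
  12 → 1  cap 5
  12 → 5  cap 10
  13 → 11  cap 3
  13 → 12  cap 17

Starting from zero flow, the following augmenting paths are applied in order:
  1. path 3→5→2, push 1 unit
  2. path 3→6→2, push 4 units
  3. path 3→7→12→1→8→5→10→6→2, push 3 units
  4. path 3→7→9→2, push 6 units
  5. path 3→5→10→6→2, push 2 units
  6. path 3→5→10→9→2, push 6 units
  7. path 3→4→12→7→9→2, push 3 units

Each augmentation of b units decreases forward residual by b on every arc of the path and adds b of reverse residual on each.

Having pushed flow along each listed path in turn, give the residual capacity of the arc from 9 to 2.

after path 1 (3→5→2, push 1): res(9,2)=22
after path 2 (3→6→2, push 4): res(9,2)=22
after path 3 (3→7→12→1→8→5→10→6→2, push 3): res(9,2)=22
after path 4 (3→7→9→2, push 6): res(9,2)=16
after path 5 (3→5→10→6→2, push 2): res(9,2)=16
after path 6 (3→5→10→9→2, push 6): res(9,2)=10
after path 7 (3→4→12→7→9→2, push 3): res(9,2)=7

Residual capacity of (9,2): 7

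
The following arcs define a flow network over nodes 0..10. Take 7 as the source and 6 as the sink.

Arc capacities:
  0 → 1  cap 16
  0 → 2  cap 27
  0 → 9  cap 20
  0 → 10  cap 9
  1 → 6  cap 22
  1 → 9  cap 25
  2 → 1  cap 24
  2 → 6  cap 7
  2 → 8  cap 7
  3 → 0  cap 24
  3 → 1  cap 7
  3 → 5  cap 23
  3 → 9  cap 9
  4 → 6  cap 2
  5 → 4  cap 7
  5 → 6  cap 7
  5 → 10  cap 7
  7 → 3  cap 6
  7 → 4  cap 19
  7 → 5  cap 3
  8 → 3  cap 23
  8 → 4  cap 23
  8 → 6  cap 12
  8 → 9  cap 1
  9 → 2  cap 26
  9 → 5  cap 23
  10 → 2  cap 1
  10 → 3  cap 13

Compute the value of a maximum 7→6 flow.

augment #1: 7→4→6 bottleneck 2, total now 2
augment #2: 7→5→6 bottleneck 3, total now 5
augment #3: 7→3→1→6 bottleneck 6, total now 11

Maximum flow value: 11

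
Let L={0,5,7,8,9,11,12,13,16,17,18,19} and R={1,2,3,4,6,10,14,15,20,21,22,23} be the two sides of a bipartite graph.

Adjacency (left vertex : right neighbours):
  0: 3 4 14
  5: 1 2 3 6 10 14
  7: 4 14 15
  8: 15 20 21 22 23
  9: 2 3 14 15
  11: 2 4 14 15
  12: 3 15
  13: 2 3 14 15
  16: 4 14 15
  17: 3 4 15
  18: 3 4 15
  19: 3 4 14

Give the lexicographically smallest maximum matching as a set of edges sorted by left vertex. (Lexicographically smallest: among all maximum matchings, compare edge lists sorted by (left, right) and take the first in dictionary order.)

Lex-smallest maximum matching: {(0,3), (5,1), (7,4), (8,20), (9,2), (11,14), (12,15)}

|M| = 7 (so the lex-smallest maximum matching has 7 edges)
process left vertices in ascending order; for each, take the smallest-labelled available neighbour that still permits 7 edges overall, or leave it unmatched if none does
lex-smallest matching: {0-3, 5-1, 7-4, 8-20, 9-2, 11-14, 12-15}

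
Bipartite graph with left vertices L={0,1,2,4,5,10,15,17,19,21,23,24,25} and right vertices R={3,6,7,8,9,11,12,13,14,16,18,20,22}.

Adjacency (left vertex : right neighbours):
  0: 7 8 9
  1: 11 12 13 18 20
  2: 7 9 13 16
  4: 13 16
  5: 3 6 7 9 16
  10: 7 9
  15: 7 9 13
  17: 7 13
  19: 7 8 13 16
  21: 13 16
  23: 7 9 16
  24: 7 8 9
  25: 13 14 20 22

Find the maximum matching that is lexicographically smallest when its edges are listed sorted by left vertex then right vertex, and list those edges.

|M| = 8 (so the lex-smallest maximum matching has 8 edges)
process left vertices in ascending order; for each, take the smallest-labelled available neighbour that still permits 8 edges overall, or leave it unmatched if none does
lex-smallest matching: {0-7, 1-11, 2-9, 4-13, 5-3, 19-8, 21-16, 25-14}

Lex-smallest maximum matching: {(0,7), (1,11), (2,9), (4,13), (5,3), (19,8), (21,16), (25,14)}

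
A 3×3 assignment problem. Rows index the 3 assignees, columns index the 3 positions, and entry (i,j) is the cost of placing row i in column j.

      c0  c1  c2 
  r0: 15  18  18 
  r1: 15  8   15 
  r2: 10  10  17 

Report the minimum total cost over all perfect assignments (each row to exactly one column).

optimal assignment: row0→col2 (cost 18), row1→col1 (cost 8), row2→col0 (cost 10)
total = 18 + 8 + 10 = 36

Minimum assignment cost: 36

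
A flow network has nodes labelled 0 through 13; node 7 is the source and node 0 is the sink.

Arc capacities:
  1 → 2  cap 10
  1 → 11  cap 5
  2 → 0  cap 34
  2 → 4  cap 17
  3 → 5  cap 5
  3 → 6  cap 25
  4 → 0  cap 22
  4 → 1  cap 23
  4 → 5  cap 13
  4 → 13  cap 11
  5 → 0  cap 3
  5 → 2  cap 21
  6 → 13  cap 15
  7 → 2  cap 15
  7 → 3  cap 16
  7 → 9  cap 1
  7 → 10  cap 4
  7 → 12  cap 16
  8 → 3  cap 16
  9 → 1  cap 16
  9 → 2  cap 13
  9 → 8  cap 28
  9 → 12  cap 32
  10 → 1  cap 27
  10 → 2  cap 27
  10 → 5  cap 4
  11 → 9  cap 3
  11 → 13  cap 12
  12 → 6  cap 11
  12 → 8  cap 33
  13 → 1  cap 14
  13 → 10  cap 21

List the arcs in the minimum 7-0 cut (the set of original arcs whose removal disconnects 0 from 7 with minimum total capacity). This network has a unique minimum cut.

augment #1: 7→2→0 push 15
augment #2: 7→3→5→0 push 3
augment #3: 7→9→2→0 push 1
augment #4: 7→10→2→0 push 4
augment #5: 7→3→5→2→0 push 2
augment #6: 7→3→6→13→1→2→0 push 10
augment #7: 7→3→6→13→10→2→0 push 1
augment #8: 7→12→6→13→10→2→0 push 1
augment #9: 7→12→6→13→10→2→4→0 push 3
max flow = 40; residual-reachable set from 7 gives S-side
cut edges (S→T): {(3,5), (6,13), (7,2), (7,9), (7,10)} total cap 40

Min-cut arcs: {(3,5), (6,13), (7,2), (7,9), (7,10)} (total capacity 40)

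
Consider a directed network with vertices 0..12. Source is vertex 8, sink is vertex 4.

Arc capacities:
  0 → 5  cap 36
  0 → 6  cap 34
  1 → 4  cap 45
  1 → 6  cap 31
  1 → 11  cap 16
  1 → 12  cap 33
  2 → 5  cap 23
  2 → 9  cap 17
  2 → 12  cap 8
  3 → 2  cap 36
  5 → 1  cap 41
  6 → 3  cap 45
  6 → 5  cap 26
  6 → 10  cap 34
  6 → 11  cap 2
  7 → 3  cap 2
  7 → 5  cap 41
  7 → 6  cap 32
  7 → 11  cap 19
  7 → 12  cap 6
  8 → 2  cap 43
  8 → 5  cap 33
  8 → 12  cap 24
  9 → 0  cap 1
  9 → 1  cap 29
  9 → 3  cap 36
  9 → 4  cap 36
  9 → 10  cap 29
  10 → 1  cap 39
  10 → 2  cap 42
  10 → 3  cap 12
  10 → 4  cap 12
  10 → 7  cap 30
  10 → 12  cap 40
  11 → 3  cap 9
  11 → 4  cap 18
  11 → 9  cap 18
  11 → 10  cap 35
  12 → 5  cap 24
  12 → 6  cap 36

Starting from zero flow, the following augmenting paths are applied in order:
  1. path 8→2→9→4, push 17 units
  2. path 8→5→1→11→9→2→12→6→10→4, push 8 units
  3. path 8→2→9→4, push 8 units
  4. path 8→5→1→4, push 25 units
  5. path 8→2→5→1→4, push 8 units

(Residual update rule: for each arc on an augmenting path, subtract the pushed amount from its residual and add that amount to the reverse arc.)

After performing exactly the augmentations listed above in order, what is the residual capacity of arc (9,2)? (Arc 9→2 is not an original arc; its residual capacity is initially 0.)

after path 1 (8→2→9→4, push 17): res(9,2)=17
after path 2 (8→5→1→11→9→2→12→6→10→4, push 8): res(9,2)=9
after path 3 (8→2→9→4, push 8): res(9,2)=17
after path 4 (8→5→1→4, push 25): res(9,2)=17
after path 5 (8→2→5→1→4, push 8): res(9,2)=17

Residual capacity of (9,2): 17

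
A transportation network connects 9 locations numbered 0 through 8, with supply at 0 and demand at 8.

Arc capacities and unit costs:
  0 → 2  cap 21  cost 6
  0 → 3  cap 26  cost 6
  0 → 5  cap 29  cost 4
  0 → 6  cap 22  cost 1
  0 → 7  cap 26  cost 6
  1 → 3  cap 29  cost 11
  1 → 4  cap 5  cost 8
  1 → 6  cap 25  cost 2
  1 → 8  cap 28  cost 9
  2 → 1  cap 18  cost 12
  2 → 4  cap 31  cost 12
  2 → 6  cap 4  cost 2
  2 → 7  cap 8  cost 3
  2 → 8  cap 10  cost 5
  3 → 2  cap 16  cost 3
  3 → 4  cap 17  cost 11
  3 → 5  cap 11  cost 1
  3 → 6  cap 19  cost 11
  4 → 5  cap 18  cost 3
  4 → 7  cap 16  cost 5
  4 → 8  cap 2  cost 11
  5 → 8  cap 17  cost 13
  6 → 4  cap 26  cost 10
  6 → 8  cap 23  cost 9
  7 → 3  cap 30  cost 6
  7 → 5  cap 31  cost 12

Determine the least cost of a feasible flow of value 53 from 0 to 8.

Minimum cost for 53 units: 717

shortest-cost path #1: 0→6→8 push 22 @ unit cost 10 (adds 220)
shortest-cost path #2: 0→2→8 push 10 @ unit cost 11 (adds 110)
shortest-cost path #3: 0→5→8 push 17 @ unit cost 17 (adds 289)
shortest-cost path #4: 0→2→6→8 push 1 @ unit cost 17 (adds 17)
shortest-cost path #5: 0→2→1→8 push 3 @ unit cost 27 (adds 81)
total cost = 717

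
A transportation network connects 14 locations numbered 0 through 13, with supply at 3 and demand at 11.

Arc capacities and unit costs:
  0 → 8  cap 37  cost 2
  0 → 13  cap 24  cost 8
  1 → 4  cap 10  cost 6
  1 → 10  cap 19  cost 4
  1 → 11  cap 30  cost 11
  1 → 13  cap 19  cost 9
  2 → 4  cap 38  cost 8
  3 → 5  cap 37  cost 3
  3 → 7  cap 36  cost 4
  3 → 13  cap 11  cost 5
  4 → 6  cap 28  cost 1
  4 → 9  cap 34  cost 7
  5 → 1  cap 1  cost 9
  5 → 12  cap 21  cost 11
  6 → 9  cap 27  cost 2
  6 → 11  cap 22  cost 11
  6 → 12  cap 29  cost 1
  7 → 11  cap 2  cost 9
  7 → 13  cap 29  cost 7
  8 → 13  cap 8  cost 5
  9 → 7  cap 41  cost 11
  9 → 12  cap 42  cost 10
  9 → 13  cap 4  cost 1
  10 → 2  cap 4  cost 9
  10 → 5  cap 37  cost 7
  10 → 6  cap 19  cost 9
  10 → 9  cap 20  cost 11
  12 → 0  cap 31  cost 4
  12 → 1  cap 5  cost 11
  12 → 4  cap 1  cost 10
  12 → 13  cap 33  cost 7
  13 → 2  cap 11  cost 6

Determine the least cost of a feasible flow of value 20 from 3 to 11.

shortest-cost path #1: 3→7→11 push 2 @ unit cost 13 (adds 26)
shortest-cost path #2: 3→5→1→11 push 1 @ unit cost 23 (adds 23)
shortest-cost path #3: 3→13→2→4→6→11 push 11 @ unit cost 31 (adds 341)
shortest-cost path #4: 3→5→12→1→11 push 5 @ unit cost 36 (adds 180)
shortest-cost path #5: 3→5→12→4→6→11 push 1 @ unit cost 36 (adds 36)
total cost = 606

Minimum cost for 20 units: 606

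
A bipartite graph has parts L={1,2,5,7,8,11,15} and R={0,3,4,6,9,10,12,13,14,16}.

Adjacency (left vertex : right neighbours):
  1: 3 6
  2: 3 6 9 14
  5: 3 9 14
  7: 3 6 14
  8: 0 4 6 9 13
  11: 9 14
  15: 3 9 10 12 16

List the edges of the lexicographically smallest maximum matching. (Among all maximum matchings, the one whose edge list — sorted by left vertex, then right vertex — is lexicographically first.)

Lex-smallest maximum matching: {(1,3), (2,6), (5,9), (7,14), (8,0), (15,10)}

|M| = 6 (so the lex-smallest maximum matching has 6 edges)
process left vertices in ascending order; for each, take the smallest-labelled available neighbour that still permits 6 edges overall, or leave it unmatched if none does
lex-smallest matching: {1-3, 2-6, 5-9, 7-14, 8-0, 15-10}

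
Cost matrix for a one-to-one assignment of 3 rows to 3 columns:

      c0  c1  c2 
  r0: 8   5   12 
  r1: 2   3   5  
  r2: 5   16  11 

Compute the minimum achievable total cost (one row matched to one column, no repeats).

optimal assignment: row0→col1 (cost 5), row1→col2 (cost 5), row2→col0 (cost 5)
total = 5 + 5 + 5 = 15

Minimum assignment cost: 15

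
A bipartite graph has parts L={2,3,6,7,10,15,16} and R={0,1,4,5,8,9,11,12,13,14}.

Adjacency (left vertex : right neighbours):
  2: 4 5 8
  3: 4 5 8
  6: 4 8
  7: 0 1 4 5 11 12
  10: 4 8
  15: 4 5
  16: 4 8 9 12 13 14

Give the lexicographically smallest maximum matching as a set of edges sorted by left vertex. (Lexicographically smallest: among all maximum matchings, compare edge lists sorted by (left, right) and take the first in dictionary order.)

Lex-smallest maximum matching: {(2,4), (3,5), (6,8), (7,0), (16,9)}

|M| = 5 (so the lex-smallest maximum matching has 5 edges)
process left vertices in ascending order; for each, take the smallest-labelled available neighbour that still permits 5 edges overall, or leave it unmatched if none does
lex-smallest matching: {2-4, 3-5, 6-8, 7-0, 16-9}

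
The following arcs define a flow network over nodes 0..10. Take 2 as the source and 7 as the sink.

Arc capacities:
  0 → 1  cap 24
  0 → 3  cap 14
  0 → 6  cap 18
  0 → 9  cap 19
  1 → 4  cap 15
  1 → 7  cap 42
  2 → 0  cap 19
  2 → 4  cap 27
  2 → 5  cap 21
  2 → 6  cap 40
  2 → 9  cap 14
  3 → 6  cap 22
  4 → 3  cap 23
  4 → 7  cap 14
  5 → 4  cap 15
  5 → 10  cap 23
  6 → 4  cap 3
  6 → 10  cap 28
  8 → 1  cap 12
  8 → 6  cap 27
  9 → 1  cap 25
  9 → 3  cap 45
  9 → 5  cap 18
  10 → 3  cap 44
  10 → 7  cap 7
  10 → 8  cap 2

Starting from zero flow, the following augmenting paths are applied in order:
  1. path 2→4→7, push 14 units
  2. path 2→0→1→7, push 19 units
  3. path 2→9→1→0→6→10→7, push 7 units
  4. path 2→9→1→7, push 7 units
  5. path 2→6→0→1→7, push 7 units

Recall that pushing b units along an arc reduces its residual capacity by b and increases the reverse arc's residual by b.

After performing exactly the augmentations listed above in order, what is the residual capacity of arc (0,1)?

Residual capacity of (0,1): 5

after path 1 (2→4→7, push 14): res(0,1)=24
after path 2 (2→0→1→7, push 19): res(0,1)=5
after path 3 (2→9→1→0→6→10→7, push 7): res(0,1)=12
after path 4 (2→9→1→7, push 7): res(0,1)=12
after path 5 (2→6→0→1→7, push 7): res(0,1)=5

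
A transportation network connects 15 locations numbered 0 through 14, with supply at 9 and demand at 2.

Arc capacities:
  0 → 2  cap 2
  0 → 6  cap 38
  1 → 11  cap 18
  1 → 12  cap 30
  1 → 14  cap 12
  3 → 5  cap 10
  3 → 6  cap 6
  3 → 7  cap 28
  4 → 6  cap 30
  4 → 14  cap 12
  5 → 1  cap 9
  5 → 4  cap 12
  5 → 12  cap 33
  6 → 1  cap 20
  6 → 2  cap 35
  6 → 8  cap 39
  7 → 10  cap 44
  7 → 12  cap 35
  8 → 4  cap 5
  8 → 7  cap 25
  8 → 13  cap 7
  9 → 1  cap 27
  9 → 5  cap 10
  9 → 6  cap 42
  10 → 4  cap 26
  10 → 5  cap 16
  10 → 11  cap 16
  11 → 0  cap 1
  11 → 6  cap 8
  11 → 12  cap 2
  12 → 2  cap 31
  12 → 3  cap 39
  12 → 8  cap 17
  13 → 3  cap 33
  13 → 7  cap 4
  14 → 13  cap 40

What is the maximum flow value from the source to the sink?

Maximum flow value: 67

augment #1: 9→6→2 bottleneck 35, total now 35
augment #2: 9→1→12→2 bottleneck 27, total now 62
augment #3: 9→5→12→2 bottleneck 4, total now 66
augment #4: 9→5→1→11→0→2 bottleneck 1, total now 67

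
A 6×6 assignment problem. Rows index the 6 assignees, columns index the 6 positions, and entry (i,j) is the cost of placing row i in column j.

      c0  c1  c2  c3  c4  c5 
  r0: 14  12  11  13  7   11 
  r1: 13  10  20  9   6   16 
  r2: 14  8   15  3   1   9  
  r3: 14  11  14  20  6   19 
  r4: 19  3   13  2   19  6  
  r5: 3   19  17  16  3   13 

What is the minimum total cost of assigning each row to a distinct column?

Minimum assignment cost: 39

optimal assignment: row0→col2 (cost 11), row1→col1 (cost 10), row2→col3 (cost 3), row3→col4 (cost 6), row4→col5 (cost 6), row5→col0 (cost 3)
total = 11 + 10 + 3 + 6 + 6 + 3 = 39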